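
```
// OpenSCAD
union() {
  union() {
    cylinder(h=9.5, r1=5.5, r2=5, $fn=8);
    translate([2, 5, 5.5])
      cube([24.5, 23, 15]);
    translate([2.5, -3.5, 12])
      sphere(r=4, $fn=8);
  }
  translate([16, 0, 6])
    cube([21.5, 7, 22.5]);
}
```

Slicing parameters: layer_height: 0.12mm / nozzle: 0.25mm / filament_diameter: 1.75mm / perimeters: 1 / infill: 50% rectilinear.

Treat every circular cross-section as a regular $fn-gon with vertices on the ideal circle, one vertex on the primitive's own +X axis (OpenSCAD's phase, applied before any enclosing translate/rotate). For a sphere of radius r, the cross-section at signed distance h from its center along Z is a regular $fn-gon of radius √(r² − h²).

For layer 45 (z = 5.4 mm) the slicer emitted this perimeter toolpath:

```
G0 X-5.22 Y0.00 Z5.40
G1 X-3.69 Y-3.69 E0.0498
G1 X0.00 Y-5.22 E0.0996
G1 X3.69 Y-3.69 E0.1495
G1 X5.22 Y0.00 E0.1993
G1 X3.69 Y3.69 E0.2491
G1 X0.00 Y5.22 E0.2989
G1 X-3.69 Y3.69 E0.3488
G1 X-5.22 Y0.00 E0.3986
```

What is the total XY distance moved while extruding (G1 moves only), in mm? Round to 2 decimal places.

Sum the Euclidean lengths of each G1 segment: total = 31.96 mm.

31.96 mm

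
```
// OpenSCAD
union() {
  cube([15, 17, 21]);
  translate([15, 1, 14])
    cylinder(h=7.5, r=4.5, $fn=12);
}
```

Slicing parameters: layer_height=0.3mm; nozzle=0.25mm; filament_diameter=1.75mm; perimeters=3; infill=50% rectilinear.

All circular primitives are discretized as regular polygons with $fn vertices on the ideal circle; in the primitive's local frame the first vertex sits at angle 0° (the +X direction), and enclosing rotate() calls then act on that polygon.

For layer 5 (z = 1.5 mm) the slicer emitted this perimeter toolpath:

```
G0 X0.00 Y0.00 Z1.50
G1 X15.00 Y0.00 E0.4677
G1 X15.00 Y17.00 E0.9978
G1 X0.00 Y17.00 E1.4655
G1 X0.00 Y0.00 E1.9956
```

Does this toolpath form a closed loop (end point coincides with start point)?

Start point (G0): (0.00, 0.00). End point (last G1): the path returns to the start — closed.

yes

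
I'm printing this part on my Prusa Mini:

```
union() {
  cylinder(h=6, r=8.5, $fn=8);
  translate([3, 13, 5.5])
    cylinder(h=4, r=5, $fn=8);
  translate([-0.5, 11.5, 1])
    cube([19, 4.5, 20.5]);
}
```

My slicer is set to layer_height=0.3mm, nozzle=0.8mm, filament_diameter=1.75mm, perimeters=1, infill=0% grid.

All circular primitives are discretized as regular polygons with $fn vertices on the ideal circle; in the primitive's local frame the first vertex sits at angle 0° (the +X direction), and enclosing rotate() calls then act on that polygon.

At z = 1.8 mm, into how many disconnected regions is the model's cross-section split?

2

At z = 1.8 mm: the cylinder: section is a regular 8-gon, circumradius r=8.5; the cylinder at (3, 13) does not reach this height (z outside [5.5, 9.5]); the cube at (-0.5, 11.5) (footprint 19×4.5) is included at this height; Taking the union: the 2 present regions are separate (no shared area or edge), so areas and boundary lengths simply add and each stays a separate island — 2 connected regions. The result has 2 disconnected regions.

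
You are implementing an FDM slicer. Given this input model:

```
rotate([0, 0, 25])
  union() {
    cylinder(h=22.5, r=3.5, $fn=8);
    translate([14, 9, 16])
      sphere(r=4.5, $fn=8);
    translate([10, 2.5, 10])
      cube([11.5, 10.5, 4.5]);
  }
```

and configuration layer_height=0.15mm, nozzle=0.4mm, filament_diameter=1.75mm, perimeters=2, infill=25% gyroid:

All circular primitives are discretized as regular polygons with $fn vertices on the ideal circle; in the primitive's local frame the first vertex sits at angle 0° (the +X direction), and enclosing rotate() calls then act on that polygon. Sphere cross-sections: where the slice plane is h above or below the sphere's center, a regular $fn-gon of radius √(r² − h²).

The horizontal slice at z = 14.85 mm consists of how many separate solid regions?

At z = 14.85 mm: the r=3.5 cylinder gives a regular 8-gon of circumradius 3.5 (constant along its height); the r=4.5 sphere at (14, 9) contributes a regular 8-gon of circumradius √(4.5²−1.15²) = 4.351; the cube at (10, 2.5) is not intersected at this z (z outside [10, 14.5]); Combining (union): the 2 present regions are separate (no shared area or edge), so areas and boundary lengths simply add and each stays a separate island — 2 connected regions; (whole slice rotated 25° about Z — lengths, areas and connectivity unchanged). The result has 2 disconnected regions.

2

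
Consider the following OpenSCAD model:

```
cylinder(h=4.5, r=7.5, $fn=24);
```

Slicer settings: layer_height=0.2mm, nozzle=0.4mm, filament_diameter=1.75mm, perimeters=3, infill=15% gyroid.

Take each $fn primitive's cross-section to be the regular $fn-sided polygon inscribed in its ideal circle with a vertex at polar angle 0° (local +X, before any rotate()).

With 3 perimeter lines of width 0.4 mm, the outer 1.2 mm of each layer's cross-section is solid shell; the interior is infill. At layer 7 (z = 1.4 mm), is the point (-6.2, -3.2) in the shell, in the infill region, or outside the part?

shell

At z = 1.4 mm: the r=7.5 cylinder gives a regular 24-gon of circumradius 7.5 (constant along its height). Overall, the cross-section is a single solid region. The nearest boundary edge runs (-7.24, -1.94)→(-6.50, -3.75); distance from the point to it = 0.48 mm. The point is inside the cross-section, 0.48 mm from the nearest boundary — within the 1.2 mm shell band (3 × 0.4).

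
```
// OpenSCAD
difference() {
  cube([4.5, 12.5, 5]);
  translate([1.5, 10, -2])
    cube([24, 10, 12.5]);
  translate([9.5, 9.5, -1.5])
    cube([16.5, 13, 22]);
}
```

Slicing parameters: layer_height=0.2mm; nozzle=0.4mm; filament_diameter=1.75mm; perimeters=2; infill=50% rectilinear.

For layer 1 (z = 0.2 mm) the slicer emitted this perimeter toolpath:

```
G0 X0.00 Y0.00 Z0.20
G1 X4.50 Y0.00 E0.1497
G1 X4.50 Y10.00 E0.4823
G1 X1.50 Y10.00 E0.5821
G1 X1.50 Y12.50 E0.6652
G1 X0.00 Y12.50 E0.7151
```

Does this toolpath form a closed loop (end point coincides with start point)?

no

Start point (G0): (0.00, 0.00). End point (last G1): the path does not return to the start — open.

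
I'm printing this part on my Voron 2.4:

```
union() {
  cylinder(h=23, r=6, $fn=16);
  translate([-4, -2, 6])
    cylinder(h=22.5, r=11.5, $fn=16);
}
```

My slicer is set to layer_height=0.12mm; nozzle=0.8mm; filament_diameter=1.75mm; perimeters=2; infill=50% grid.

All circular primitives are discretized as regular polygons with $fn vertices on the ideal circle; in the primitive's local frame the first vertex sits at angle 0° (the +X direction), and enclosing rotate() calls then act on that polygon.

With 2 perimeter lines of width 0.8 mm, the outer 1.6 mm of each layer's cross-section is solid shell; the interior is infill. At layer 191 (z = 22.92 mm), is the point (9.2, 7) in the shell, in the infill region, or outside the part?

At z = 22.92 mm: the r=6 cylinder contributes a regular 16-gon of circumradius 6; the r=11.5 cylinder at (-4, -2) contributes a regular 16-gon of circumradius 11.5; Combining (union): the r=6 cylinder lies entirely inside the r=11.5 cylinder at (-4, -2), so the union is just the r=11.5 cylinder at (-4, -2) — 1 connected region. Overall, the cross-section is a single solid region. The nearest boundary edge runs (4.13, 6.13)→(6.62, 2.40); distance from the point to it = 4.70 mm. The point is not inside any of the regions above, so it lies outside the cross-section (4.70 mm from the nearest boundary).

outside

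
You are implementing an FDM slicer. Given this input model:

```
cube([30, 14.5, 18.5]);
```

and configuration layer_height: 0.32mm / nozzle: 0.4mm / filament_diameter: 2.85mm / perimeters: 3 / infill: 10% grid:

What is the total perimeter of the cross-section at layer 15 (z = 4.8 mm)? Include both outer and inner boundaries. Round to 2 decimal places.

89.00 mm

At z = 4.8 mm: the cube (footprint 30×14.5) is included at this height (perimeter 89.00 mm). Overall, the cross-section is a single solid region. Total boundary length (outer) = 89.00 mm.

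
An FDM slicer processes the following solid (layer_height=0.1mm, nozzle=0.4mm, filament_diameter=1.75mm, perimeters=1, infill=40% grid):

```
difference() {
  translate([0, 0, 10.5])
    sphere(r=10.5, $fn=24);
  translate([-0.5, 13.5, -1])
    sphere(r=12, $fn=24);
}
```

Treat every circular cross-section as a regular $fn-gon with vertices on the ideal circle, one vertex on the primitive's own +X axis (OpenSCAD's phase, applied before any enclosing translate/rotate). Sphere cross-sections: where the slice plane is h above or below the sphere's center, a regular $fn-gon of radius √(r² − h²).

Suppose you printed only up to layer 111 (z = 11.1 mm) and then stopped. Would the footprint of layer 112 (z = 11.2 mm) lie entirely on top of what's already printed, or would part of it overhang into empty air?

entirely on top

Compare the two slices. At z = 11.1: the r=10.5 sphere contributes a regular 24-gon of circumradius √(10.5²−0.6²) = 10.483 (area = (24/2)·10.483²·sin(360°/24) = 341.30 mm²); the sphere at (-0.5, 13.5) is absent (|z−center|=12.100 > r=12); After the difference (first − rest): none of the subtracted shapes is present at this height, so the r=10.5 sphere is unchanged — area = 341.30 mm². At z = 11.2: the r=10.5 sphere slices to a regular 24-gon of circumradius 10.477 (√(r²−h²) with h=0.7 from center) (area = (24/2)·10.477²·sin(360°/24) = 340.90 mm²); the sphere at (-0.5, 13.5) is not intersected at this z (|z−center|=12.200 > r=12); After the difference (first − rest): none of the subtracted shapes is present at this height, so the r=10.5 sphere is unchanged — area = 340.90 mm². Checking containment: the cross-section at z = 11.2 is a subset of the cross-section at z = 11.1.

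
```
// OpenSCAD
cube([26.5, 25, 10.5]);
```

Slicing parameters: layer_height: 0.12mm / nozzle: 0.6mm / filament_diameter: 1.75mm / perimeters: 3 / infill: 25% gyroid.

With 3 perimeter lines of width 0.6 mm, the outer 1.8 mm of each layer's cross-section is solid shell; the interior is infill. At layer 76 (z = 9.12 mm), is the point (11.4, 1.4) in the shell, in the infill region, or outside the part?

At z = 9.12 mm: the 26.5×25 cube contributes its full rectangle. Overall, the cross-section is a single solid region. The nearest boundary edge runs (0.00, 0.00)→(26.50, 0.00); distance from the point to it = 1.40 mm. The point is inside the cross-section, 1.40 mm from the nearest boundary — within the 1.8 mm shell band (3 × 0.6).

shell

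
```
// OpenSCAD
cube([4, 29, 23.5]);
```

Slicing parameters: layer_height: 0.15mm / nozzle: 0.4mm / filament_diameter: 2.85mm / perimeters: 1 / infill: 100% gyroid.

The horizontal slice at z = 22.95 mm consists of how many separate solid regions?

1

At z = 22.95 mm: the cube is present — its section is the full 4×29 rectangle. The result has 1 disconnected region.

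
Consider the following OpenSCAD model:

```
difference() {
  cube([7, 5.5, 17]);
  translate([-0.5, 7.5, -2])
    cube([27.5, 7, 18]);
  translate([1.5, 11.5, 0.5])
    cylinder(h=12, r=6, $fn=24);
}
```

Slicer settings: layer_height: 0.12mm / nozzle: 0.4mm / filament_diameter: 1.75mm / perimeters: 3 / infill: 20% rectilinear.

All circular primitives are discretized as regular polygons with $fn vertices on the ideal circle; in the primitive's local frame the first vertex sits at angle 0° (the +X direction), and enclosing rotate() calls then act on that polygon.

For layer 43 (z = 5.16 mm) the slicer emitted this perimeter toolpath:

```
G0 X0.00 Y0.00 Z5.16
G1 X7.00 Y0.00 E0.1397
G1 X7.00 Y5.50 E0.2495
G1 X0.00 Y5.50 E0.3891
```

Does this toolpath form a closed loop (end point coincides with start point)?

Start point (G0): (0.00, 0.00). End point (last G1): the path does not return to the start — open.

no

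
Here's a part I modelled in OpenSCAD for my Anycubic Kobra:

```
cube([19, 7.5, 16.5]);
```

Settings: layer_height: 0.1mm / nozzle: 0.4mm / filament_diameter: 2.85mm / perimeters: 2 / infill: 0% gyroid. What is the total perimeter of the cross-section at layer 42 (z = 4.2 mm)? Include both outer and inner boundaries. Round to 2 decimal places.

53.00 mm

At z = 4.2 mm: the cube is present — its section is the full 19×7.5 rectangle (perimeter 53.00 mm). Overall, the cross-section is a single solid region. Total boundary length (outer) = 53.00 mm.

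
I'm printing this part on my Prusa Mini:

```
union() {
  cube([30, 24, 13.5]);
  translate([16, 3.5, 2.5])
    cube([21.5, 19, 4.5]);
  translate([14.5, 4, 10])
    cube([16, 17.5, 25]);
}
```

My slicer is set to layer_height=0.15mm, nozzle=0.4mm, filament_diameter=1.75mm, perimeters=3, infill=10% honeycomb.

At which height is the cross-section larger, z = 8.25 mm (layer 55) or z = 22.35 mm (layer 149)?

Layer 55 (z = 8.25): the cube is present — its section is the full 30×24 rectangle (area 720.00 mm²); the cube at (16, 3.5) is not intersected at this z (z outside [2.5, 7]); the cube at (14.5, 4) is absent (z outside [10, 35]); Taking the union: only the 30×24 cube is present, so the union is just that shape — area = 720.00 mm². So its area = 720.00 mm². Layer 149 (z = 22.35): the cube is not intersected at this z (z outside [0, 13.5]); the cube at (16, 3.5) is absent (z outside [2.5, 7]); the cube at (14.5, 4) (footprint 16×17.5) is included at this height (area 280.00 mm²); Merging all regions: only the 16×17.5 cube at (14.5, 4) is present, so the union is just that shape — area = 280.00 mm². So its area = 280.00 mm². Layer 55 is larger (720.00 vs 280.00 mm²).

layer 55 (z = 8.25 mm)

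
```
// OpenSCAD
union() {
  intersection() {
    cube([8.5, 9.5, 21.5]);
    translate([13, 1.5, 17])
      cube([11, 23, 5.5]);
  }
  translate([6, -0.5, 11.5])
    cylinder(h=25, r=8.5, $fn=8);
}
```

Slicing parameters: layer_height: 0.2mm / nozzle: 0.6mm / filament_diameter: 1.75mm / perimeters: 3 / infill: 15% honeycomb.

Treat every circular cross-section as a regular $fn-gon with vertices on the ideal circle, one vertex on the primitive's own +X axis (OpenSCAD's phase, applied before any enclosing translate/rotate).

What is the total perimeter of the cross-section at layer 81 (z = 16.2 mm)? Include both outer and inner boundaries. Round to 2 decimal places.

At z = 16.2 mm: the 8.5×9.5 cube contributes its full rectangle (perimeter 36.00 mm); the cube at (13, 1.5) does not reach this height (z outside [17, 22.5]); After intersecting: at least one operand is absent at this height, so nothing remains; the r=8.5 cylinder at (6, -0.5) contributes a regular 8-gon of circumradius 8.5 (perimeter = 2·8·8.500·sin(180°/8) = 52.04 mm); Taking the union: only the r=8.5 cylinder at (6, -0.5) is present, so the union is just that shape — boundary = 52.04 mm. Overall, the cross-section is a single solid region. Total boundary length (outer) = 52.04 mm.

52.04 mm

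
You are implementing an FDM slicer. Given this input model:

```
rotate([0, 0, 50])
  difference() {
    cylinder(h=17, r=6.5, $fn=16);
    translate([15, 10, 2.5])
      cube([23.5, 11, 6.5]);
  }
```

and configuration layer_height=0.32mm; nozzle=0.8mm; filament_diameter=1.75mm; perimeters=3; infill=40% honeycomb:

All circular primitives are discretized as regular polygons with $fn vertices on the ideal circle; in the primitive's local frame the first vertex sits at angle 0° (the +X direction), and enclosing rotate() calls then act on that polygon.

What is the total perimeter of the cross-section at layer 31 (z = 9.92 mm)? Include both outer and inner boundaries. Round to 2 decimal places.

40.58 mm

At z = 9.92 mm: the r=6.5 cylinder gives a regular 16-gon of circumradius 6.5 (constant along its height) (perimeter = 2·16·6.500·sin(180°/16) = 40.58 mm); the cube at (15, 10) is absent (z outside [2.5, 9]); Taking the first minus the rest: none of the subtracted shapes is present at this height, so the r=6.5 cylinder is unchanged — boundary = 40.58 mm; (rotated 50° about Z; rotation is an isometry so areas/perimeters/island counts are preserved). Overall, the cross-section is a single solid region. Total boundary length (outer) = 40.58 mm.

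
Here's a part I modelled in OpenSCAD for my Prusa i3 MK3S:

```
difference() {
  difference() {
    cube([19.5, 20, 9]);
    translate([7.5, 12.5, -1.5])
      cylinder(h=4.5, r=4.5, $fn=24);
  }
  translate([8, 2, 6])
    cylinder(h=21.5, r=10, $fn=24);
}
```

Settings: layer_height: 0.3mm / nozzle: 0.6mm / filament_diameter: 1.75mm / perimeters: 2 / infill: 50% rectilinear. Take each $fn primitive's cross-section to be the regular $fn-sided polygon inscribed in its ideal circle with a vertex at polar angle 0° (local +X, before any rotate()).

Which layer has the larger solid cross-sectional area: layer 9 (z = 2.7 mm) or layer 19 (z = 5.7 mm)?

layer 19 (z = 5.7 mm)

Layer 9 (z = 2.7): the cube (footprint 19.5×20) is included at this height (area 390.00 mm²); the r=4.5 cylinder at (7.5, 12.5) contributes a regular 24-gon of circumradius 4.5 (area = (24/2)·4.500²·sin(360°/24) = 62.89 mm²); After the difference (first − rest): starting from the 19.5×20 cube (390.00 mm²), the r=4.5 cylinder at (7.5, 12.5) lies wholly inside it (removes its full 62.89 mm² and its 28.19 mm outline becomes a hole wall) — area = 327.11 mm²; the cylinder at (8, 2) does not reach this height (z outside [6, 27.5]); Taking the first minus the rest: none of the subtracted shapes is present at this height, so that combined region is unchanged — area = 327.11 mm². So its area = 327.11 mm². Layer 19 (z = 5.7): the cube (footprint 19.5×20) is included at this height (area 390.00 mm²); the cylinder at (7.5, 12.5) is absent (z outside [-1.5, 3]); Subtracting the remaining from the first: none of the subtracted shapes is present at this height, so the 19.5×20 cube is unchanged — area = 390.00 mm²; the cylinder at (8, 2) does not reach this height (z outside [6, 27.5]); After the difference (first − rest): none of the subtracted shapes is present at this height, so the result so far is unchanged — area = 390.00 mm². So its area = 390.00 mm². Layer 19 is larger (390.00 vs 327.11 mm²).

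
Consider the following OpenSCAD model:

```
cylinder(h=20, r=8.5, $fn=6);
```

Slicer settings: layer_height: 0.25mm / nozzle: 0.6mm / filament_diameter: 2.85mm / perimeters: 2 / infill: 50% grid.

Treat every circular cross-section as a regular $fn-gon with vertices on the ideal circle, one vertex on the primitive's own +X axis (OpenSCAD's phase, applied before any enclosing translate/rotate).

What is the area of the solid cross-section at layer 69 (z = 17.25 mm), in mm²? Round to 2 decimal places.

187.71 mm²

At z = 17.25 mm: the r=8.5 cylinder contributes a regular 6-gon of circumradius 8.5 (area = (6/2)·8.500²·sin(360°/6) = 187.71 mm²). Overall, the cross-section is a single solid region. Net area = 187.71 mm².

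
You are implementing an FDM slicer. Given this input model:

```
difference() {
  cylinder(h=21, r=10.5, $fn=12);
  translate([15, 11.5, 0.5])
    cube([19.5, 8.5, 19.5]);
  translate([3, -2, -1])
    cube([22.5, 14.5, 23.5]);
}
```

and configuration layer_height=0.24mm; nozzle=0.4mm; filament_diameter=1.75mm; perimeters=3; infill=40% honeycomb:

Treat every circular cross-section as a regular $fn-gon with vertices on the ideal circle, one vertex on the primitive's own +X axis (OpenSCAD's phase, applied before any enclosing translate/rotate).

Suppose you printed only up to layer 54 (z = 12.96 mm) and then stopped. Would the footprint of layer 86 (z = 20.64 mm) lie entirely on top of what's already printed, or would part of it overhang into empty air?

entirely on top

Compare the two slices. At z = 12.96: the cylinder: section is a regular 12-gon, circumradius r=10.5 (area = (12/2)·10.500²·sin(360°/12) = 330.75 mm²); the 19.5×8.5 cube at (15, 11.5) contributes its full rectangle (area 165.75 mm²); the cube at (3, -2) (footprint 22.5×14.5) is included at this height (area 326.25 mm²); After the difference (first − rest): starting from the r=10.5 cylinder (330.75 mm²), the 19.5×8.5 cube at (15, 11.5) misses the remaining region (no effect); the 22.5×14.5 cube at (3, -2) partially overlaps it — only the 66.86 mm² overlap (of its 326.25 mm²) is removed, clipping the outline — area = 263.89 mm². At z = 20.64: the r=10.5 cylinder gives a regular 12-gon of circumradius 10.5 (constant along its height) (area = (12/2)·10.500²·sin(360°/12) = 330.75 mm²); the cube at (15, 11.5) is not intersected at this z (z outside [0.5, 20]); the cube at (3, -2) is present — its section is the full 22.5×14.5 rectangle (area 326.25 mm²); Subtracting the remaining from the first: starting from the r=10.5 cylinder (330.75 mm²), the 22.5×14.5 cube at (3, -2) partially overlaps it — only the 66.86 mm² overlap (of its 326.25 mm²) is removed, clipping the outline — area = 263.89 mm². Checking containment: the cross-section at z = 20.64 is a subset of the cross-section at z = 12.96.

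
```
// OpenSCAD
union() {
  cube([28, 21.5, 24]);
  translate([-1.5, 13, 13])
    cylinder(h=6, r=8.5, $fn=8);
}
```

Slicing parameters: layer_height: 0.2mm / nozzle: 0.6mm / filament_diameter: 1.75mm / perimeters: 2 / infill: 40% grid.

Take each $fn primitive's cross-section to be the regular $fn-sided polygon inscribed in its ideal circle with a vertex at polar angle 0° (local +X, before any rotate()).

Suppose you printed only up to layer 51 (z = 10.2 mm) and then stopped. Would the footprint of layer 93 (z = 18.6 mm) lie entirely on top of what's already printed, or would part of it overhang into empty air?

Compare the two slices. At z = 10.2: the cube (footprint 28×21.5) is included at this height (area 602.00 mm²); the cylinder at (-1.5, 13) does not reach this height (z outside [13, 19]); Taking the union: only the 28×21.5 cube is present, so the union is just that shape — area = 602.00 mm². At z = 18.6: the 28×21.5 cube contributes its full rectangle (area 602.00 mm²); the r=8.5 cylinder at (-1.5, 13) gives a regular 8-gon of circumradius 8.5 (constant along its height) (area = (8/2)·8.500²·sin(360°/8) = 204.35 mm²); Merging all regions: the regions partially overlap — summed areas 806.35 mm² minus the doubly-counted overlap 77.61 mm² gives 728.74 mm² — area = 728.74 mm². Checking containment: at z = 18.6 the cross-section extends beyond the z = 10.2 cross-section by about 126.74 mm².

part overhangs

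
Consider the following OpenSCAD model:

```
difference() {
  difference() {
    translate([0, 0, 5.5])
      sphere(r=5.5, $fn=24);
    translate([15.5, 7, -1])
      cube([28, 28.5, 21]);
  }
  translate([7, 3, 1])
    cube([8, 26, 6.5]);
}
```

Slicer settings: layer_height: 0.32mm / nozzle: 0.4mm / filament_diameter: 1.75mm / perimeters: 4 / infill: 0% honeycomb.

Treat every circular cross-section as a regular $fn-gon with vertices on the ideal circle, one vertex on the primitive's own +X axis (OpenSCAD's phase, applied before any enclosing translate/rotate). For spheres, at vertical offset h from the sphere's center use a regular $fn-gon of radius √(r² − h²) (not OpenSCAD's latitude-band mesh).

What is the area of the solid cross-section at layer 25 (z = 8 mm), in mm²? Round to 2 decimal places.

74.54 mm²

At z = 8 mm: the sphere: section is a regular 24-gon, circumradius = √(r²−h²) = √(5.5²−2.5²) = 4.899 (area = (24/2)·4.899²·sin(360°/24) = 74.54 mm²); the cube at (15.5, 7) is present — its section is the full 28×28.5 rectangle (area 798.00 mm²); After the difference (first − rest): starting from the r=5.5 sphere (74.54 mm²), the 28×28.5 cube at (15.5, 7) misses the remaining region (no effect) — area = 74.54 mm²; the cube at (7, 3) is not intersected at this z (z outside [1, 7.5]); After the difference (first − rest): none of the subtracted shapes is present at this height, so the result so far is unchanged — area = 74.54 mm². Overall, the cross-section is a single solid region. Net area = 74.54 mm².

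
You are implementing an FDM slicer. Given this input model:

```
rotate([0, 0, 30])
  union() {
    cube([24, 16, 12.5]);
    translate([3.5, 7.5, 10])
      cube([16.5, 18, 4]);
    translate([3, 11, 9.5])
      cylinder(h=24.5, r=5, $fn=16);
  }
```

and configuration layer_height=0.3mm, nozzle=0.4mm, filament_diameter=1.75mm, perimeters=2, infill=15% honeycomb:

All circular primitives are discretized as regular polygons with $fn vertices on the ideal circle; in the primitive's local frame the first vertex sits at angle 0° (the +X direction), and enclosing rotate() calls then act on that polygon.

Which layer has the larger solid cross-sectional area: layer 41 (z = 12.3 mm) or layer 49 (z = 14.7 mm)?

Layer 41 (z = 12.3): the 24×16 cube contributes its full rectangle (area 384.00 mm²); the cube at (3.5, 7.5) is present — its section is the full 16.5×18 rectangle (area 297.00 mm²); the cylinder at (3, 11): section is a regular 16-gon, circumradius r=5 (area = (16/2)·5.000²·sin(360°/16) = 76.54 mm²); Merging all regions: the regions partially overlap — summed areas 757.54 mm² minus the doubly-counted overlap 206.17 mm² gives 551.36 mm² — area = 551.36 mm²; (rotated 30° about Z; rotation is an isometry so areas/perimeters/island counts are preserved). So its area = 551.36 mm². Layer 49 (z = 14.7): the cube is absent (z outside [0, 12.5]); the cube at (3.5, 7.5) does not reach this height (z outside [10, 14]); the cylinder at (3, 11): section is a regular 16-gon, circumradius r=5 (area = (16/2)·5.000²·sin(360°/16) = 76.54 mm²); Taking the union: only the r=5 cylinder at (3, 11) is present, so the union is just that shape — area = 76.54 mm²; (whole slice rotated 30° about Z — lengths, areas and connectivity unchanged). So its area = 76.54 mm². Layer 41 is larger (551.36 vs 76.54 mm²).

layer 41 (z = 12.3 mm)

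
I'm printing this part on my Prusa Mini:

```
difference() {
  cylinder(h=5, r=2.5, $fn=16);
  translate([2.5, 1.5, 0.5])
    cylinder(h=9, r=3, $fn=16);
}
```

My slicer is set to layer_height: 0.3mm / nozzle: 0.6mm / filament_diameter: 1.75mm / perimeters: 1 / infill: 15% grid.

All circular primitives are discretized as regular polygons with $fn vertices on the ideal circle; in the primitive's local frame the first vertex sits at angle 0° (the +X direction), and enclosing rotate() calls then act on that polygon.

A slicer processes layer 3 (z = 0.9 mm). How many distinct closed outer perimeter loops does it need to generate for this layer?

At z = 0.9 mm: the cylinder: section is a regular 16-gon, circumradius r=2.5; the cylinder at (2.5, 1.5): section is a regular 16-gon, circumradius r=3; Taking the first minus the rest: starting from the r=2.5 cylinder, the r=3 cylinder at (2.5, 1.5) partially overlaps it — only the 8.05 mm² overlap (of its 27.55 mm²) is removed, clipping the outline — 1 connected region. The result has 1 disconnected region.

1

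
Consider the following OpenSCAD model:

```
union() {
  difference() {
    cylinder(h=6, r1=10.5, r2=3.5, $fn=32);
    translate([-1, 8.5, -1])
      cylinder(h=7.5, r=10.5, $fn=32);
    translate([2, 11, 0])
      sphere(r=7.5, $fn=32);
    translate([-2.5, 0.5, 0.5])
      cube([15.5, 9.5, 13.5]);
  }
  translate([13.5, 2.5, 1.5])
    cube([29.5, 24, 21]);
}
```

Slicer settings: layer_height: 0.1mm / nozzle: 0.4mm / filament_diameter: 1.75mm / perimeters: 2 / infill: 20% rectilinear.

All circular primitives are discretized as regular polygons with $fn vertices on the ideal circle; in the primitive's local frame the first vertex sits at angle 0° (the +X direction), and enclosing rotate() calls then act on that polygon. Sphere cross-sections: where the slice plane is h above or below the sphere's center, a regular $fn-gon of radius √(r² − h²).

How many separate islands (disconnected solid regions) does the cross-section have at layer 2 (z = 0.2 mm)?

1

At z = 0.2 mm: the cone (r1=10.5→r2=3.5) has section circumradius 10.267 here — a regular 32-gon; the cylinder at (-1, 8.5): section is a regular 32-gon, circumradius r=10.5; the r=7.5 sphere at (2, 11) contributes a regular 32-gon of circumradius √(7.5²−0.2²) = 7.497; the cube at (-2.5, 0.5) does not reach this height (z outside [0.5, 14]); Subtracting the remaining from the first: starting from the cone, the r=10.5 cylinder at (-1, 8.5) partially overlaps it — only the 164.54 mm² overlap (of its 344.14 mm²) is removed, clipping the outline; the r=7.5 sphere at (2, 11) misses the remaining region (no effect) — 1 connected region; the cube at (13.5, 2.5) does not reach this height (z outside [1.5, 22.5]); Taking the union: only the result so far is present, so the union is just that shape — 1 connected region. Overall, the cross-section is a single solid region. Island count = 1.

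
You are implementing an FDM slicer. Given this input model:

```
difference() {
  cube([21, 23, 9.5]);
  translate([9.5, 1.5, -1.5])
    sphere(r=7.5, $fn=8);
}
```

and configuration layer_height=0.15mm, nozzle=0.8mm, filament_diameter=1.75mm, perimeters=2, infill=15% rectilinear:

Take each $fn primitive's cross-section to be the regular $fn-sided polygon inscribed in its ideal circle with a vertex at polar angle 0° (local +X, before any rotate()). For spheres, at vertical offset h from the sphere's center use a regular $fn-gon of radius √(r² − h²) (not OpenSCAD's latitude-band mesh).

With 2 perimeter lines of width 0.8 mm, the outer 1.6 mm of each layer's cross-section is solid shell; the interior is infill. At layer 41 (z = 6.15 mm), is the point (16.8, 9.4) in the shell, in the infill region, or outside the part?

At z = 6.15 mm: the cube (footprint 21×23) is included at this height; the sphere at (9.5, 1.5) does not reach this height (|z−center|=7.650 > r=7.5); After the difference (first − rest): none of the subtracted shapes is present at this height, so the 21×23 cube is unchanged — 1 connected region. Overall, the cross-section is a single solid region. The nearest boundary edge runs (21.00, 0.00)→(21.00, 23.00); distance from the point to it = 4.20 mm. The point is inside the cross-section and 4.20 mm from the nearest boundary — more than the 1.6 mm shell width (2 × 0.8), so it's in the infill interior.

infill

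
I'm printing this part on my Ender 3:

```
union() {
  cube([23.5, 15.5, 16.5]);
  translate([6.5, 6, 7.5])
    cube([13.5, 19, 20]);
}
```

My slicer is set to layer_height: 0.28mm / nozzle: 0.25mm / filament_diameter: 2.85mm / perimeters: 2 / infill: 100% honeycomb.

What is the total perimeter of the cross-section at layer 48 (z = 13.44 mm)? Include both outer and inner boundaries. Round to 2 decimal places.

At z = 13.44 mm: the cube (footprint 23.5×15.5) is included at this height (perimeter 78.00 mm); the cube at (6.5, 6) (footprint 13.5×19) is included at this height (perimeter 65.00 mm); Combining (union): the regions partially overlap (shared area 128.25 mm²), so the edge portions inside another operand are dropped and the merged outline is re-measured after clipping — boundary = 97.00 mm. Overall, the cross-section is a single solid region. Total boundary length (outer) = 97.00 mm.

97.00 mm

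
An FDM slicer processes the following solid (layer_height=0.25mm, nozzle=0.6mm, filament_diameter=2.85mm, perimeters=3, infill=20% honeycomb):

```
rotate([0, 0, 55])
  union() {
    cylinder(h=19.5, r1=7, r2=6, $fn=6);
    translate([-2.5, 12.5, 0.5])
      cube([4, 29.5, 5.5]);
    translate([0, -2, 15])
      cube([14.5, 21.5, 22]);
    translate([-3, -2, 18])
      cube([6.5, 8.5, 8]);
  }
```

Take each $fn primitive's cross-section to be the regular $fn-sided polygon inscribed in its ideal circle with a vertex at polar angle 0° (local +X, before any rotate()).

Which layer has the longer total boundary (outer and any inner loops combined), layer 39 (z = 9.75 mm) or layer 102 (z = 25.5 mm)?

Layer 39 (z = 9.75): the cone contributes a regular 6-gon of circumradius 6.500 (interpolated between r1=7 and r2=6 at t=0.500) (perimeter = 2·6·6.500·sin(180°/6) = 39.00 mm); the cube at (-2.5, 12.5) is not intersected at this z (z outside [0.5, 6]); the cube at (0, -2) is absent (z outside [15, 37]); the cube at (-3, -2) is absent (z outside [18, 26]); Combining (union): only the cone is present, so the union is just that shape — boundary = 39.00 mm; (rotated 55° about Z; rotation is an isometry so areas/perimeters/island counts are preserved). So its perimeter = 39.00 mm. Layer 102 (z = 25.5): the cone does not reach this height (z outside [0, 19.5]); the cube at (-2.5, 12.5) is absent (z outside [0.5, 6]); the cube at (0, -2) is present — its section is the full 14.5×21.5 rectangle (perimeter 72.00 mm); the cube at (-3, -2) (footprint 6.5×8.5) is included at this height (perimeter 30.00 mm); Taking the union: the regions partially overlap (shared area 29.75 mm²), so the edge portions inside another operand are dropped and the merged outline is re-measured after clipping — boundary = 78.00 mm; (whole slice rotated 55° about Z — lengths, areas and connectivity unchanged). So its perimeter = 78.00 mm. Layer 102 is larger (78.00 vs 39.00 mm).

layer 102 (z = 25.5 mm)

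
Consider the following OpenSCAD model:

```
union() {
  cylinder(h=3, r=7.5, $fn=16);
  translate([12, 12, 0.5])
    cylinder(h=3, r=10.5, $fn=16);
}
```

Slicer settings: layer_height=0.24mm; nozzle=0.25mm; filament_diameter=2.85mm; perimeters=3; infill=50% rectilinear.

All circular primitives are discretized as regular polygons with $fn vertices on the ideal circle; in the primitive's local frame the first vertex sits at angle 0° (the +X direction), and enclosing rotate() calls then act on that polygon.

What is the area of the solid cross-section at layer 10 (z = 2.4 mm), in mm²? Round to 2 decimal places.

507.07 mm²

At z = 2.4 mm: the r=7.5 cylinder contributes a regular 16-gon of circumradius 7.5 (area = (16/2)·7.500²·sin(360°/16) = 172.21 mm²); the r=10.5 cylinder at (12, 12) gives a regular 16-gon of circumradius 10.5 (constant along its height) (area = (16/2)·10.500²·sin(360°/16) = 337.53 mm²); Combining (union): the regions partially overlap — summed areas 509.73 mm² minus the doubly-counted overlap 2.66 mm² gives 507.07 mm² — area = 507.07 mm². Overall, the cross-section is a single solid region. Net area = 507.07 mm².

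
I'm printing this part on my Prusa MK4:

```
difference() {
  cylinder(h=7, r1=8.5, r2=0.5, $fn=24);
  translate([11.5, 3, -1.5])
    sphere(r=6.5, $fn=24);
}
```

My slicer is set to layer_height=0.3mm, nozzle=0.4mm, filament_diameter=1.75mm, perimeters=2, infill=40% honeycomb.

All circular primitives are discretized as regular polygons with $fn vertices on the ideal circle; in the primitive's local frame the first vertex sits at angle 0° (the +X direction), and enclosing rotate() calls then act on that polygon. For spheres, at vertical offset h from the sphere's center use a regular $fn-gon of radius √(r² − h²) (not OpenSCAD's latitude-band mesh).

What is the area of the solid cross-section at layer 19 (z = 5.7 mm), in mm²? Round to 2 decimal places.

At z = 5.7 mm: the cone contributes a regular 24-gon of circumradius 1.986 (interpolated between r1=8.5 and r2=0.5 at t=0.814) (area = (24/2)·1.986²·sin(360°/24) = 12.25 mm²); the sphere at (11.5, 3) does not reach this height (|z−center|=7.200 > r=6.5); Subtracting the remaining from the first: none of the subtracted shapes is present at this height, so the cone is unchanged — area = 12.25 mm². Overall, the cross-section is a single solid region. Net area = 12.25 mm².

12.25 mm²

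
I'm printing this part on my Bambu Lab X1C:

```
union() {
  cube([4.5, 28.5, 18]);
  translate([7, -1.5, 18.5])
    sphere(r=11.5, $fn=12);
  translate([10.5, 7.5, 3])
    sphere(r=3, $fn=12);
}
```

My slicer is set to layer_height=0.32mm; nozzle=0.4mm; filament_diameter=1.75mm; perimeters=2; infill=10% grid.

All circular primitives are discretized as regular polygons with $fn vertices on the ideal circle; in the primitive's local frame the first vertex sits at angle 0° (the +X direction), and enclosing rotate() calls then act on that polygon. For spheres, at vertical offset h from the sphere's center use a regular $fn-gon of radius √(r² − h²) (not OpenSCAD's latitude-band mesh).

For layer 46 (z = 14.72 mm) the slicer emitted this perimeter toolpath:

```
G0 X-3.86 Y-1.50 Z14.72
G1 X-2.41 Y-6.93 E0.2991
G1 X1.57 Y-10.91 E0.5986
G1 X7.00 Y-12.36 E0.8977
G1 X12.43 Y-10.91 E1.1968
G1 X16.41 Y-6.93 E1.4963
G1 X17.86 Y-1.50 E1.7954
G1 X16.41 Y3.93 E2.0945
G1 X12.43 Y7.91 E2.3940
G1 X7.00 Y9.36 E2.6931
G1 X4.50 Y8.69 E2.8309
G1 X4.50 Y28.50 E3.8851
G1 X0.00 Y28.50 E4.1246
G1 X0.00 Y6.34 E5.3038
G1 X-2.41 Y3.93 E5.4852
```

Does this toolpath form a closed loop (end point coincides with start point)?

no

Start point (G0): (-3.86, -1.50). End point (last G1): the path does not return to the start — open.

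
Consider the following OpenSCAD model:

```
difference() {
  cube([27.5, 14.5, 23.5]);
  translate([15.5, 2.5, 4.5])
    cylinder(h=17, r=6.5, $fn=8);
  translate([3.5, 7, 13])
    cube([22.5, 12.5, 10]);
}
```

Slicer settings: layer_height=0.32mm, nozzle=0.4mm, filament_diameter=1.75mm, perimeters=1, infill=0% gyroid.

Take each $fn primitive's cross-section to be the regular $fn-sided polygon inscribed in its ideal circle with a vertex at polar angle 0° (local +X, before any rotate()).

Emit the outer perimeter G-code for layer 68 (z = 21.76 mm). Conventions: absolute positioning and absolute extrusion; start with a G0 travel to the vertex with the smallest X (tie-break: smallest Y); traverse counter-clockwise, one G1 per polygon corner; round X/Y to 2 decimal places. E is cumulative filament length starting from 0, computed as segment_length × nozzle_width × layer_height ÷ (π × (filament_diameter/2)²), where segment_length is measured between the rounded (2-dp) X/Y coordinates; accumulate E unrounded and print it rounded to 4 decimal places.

At z = 21.76 mm: the cube is present — its section is the full 27.5×14.5 rectangle; the cylinder at (15.5, 2.5) is absent (z outside [4.5, 21.5]); the cube at (3.5, 7) is present — its section is the full 22.5×12.5 rectangle; Subtracting the remaining from the first: starting from the 27.5×14.5 cube, the 22.5×12.5 cube at (3.5, 7) partially overlaps it — only the 168.75 mm² overlap (of its 281.25 mm²) is removed, clipping the outline — 1 connected region. The outline is a single polygon with 8 vertices. Extrusion per mm of travel: 0.4 × 0.32 / (π × 0.875²) = 0.053216. Accumulating E over each segment gives final E = 5.2684.

G0 X0.00 Y0.00 Z21.76
G1 X27.50 Y0.00 E1.4634
G1 X27.50 Y14.50 E2.2351
G1 X26.00 Y14.50 E2.3149
G1 X26.00 Y7.00 E2.7140
G1 X3.50 Y7.00 E3.9114
G1 X3.50 Y14.50 E4.3105
G1 X0.00 Y14.50 E4.4968
G1 X0.00 Y0.00 E5.2684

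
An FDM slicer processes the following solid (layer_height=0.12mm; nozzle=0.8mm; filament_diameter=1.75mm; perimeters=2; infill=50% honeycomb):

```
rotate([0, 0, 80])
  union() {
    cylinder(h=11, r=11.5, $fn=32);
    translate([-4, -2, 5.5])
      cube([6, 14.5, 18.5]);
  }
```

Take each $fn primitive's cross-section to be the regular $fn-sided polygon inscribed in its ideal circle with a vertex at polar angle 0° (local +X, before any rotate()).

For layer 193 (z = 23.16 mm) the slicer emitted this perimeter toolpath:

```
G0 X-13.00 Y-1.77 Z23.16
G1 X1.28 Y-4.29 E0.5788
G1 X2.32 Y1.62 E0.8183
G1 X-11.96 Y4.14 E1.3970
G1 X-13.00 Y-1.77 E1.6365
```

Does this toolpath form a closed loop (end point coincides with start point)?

yes

Start point (G0): (-13.00, -1.77). End point (last G1): the path returns to the start — closed.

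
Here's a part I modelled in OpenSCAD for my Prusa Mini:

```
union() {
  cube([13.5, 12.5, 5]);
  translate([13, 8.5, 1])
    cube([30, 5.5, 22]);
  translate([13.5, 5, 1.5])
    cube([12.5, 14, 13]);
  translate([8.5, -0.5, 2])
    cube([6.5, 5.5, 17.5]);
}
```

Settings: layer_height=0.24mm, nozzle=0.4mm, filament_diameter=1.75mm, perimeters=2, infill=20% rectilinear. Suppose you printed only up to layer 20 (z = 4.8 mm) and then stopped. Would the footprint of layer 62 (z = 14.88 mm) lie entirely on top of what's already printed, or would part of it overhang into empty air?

Compare the two slices. At z = 4.8: the cube (footprint 13.5×12.5) is included at this height (area 168.75 mm²); the cube at (13, 8.5) is present — its section is the full 30×5.5 rectangle (area 165.00 mm²); the cube at (13.5, 5) is present — its section is the full 12.5×14 rectangle (area 175.00 mm²); the cube at (8.5, -0.5) (footprint 6.5×5.5) is included at this height (area 35.75 mm²); Taking the union: the regions partially overlap — summed areas 544.50 mm² minus the doubly-counted overlap 95.75 mm² gives 448.75 mm² — area = 448.75 mm². At z = 14.88: the cube is not intersected at this z (z outside [0, 5]); the cube at (13, 8.5) (footprint 30×5.5) is included at this height (area 165.00 mm²); the cube at (13.5, 5) is not intersected at this z (z outside [1.5, 14.5]); the 6.5×5.5 cube at (8.5, -0.5) contributes its full rectangle (area 35.75 mm²); Merging all regions: the 2 present regions are separate (no shared area or edge), so areas and boundary lengths simply add and each stays a separate island — area = 200.75 mm². Checking containment: the cross-section at z = 14.88 is a subset of the cross-section at z = 4.8.

entirely on top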